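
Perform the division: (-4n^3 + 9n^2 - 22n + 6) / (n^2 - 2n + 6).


(-4n^3 + 9n^2 - 22n + 6) / (n^2 - 2n + 6)
Step 1: -4n * (n^2 - 2n + 6) = -4n^3 + 8n^2 - 24n; subtract.
Step 2: 1 * (n^2 - 2n + 6) = n^2 - 2n + 6; subtract.
Quotient: -4n + 1, Remainder: 4n


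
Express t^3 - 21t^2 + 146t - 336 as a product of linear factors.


Try integer roots (divisors of -336). t=7: p(7)=0.
Divide out (t - 7): quotient is t^2 - 14t + 48.
Factor the quadratic: (t - 6)(t - 8)
Result: (t - 7)(t - 6)(t - 8)


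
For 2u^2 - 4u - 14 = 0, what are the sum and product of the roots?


For au^2+bu+c=0: sum = -b/a, product = c/a.
a=2, b=-4, c=-14
Sum = -(-4)/2 = 2
Product = (-14)/2 = -7


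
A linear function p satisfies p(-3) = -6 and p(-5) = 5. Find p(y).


p(y) = my + b. Using p(-3)=-6, p(-5)=5:
m = (-6 - 5)/(-3 + 5) = -11/2 = -11/2
b = -6 - m*(-3) = -6 - 33/2 = -45/2
p(y) = -(11/2)y - (45/2)


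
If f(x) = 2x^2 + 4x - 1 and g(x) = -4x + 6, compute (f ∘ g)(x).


Substitute g(x) into f:
f(g(x)) = 2*(-4x + 6)^2 + 4*(-4x + 6) + (-1)
(-4x + 6)^2 = 16x^2 - 48x + 36
Expand and combine: 32x^2 - 112x + 95


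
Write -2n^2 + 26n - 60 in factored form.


Roots satisfy r1 + r2 = -b/a = 13 and r1*r2 = c/a = 30.
So r1 = 10, r2 = 3.
-2n^2 + 26n - 60 = -2(n - r1)(n - r2) = -2(n - 10)(n - 3)


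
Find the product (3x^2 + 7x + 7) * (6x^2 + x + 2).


Distribute each term of the first polynomial:
  (3x^2)(6x^2 + x + 2) = 18x^4 + 3x^3 + 6x^2
  (7x)(6x^2 + x + 2) = 42x^3 + 7x^2 + 14x
  (7)(6x^2 + x + 2) = 42x^2 + 7x + 14
Sum: 18x^4 + 45x^3 + 55x^2 + 21x + 14


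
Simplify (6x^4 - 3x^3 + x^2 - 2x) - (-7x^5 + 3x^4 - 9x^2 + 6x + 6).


Distribute the minus sign:
  (6x^4 - 3x^3 + x^2 - 2x)
- (-7x^5 + 3x^4 - 9x^2 + 6x + 6)
Negate second polynomial: 7x^5 - 3x^4 + 9x^2 - 6x - 6
Add: 7x^5 + 3x^4 - 3x^3 + 10x^2 - 8x - 6


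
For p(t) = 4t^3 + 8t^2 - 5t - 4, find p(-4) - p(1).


p(-4) = -112
p(1) = 3
p(-4) - p(1) = -112 - 3 = -115


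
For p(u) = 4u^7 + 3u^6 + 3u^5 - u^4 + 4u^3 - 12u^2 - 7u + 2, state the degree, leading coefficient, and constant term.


Highest power of u is 7, with coefficient 4. Constant term is 2.
Degree = 7, leading coefficient = 4, constant term = 2


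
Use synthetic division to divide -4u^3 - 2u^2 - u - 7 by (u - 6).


Synthetic division with c = 6. Coefficients: -4, -2, -1, -7
Bring down -4.
  -4 * 6 = -24; -24 - 2 = -26
  -26 * 6 = -156; -156 - 1 = -157
  -157 * 6 = -942; -942 - 7 = -949
Quotient: -4u^2 - 26u - 157, Remainder: -949


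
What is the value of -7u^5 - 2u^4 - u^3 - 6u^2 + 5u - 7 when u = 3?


Using direct substitution:
  -7 * (3)^5 = -1701
  -2 * (3)^4 = -162
  -1 * (3)^3 = -27
  -6 * (3)^2 = -54
  5 * (3)^1 = 15
  constant: -7
Sum = -1701 - 162 - 27 - 54 + 15 - 7 = -1936


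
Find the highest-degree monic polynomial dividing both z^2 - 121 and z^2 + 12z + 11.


Factor each:
  z^2 - 121 = (z + 11)(z - 11)
  z^2 + 12z + 11 = (z + 11)(z + 1)
Common monic factor: z + 11


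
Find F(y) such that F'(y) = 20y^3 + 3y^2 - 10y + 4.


Reverse power rule on each term:
  ∫ 20y^3 dy = 5y^4
  ∫ 3y^2 dy = y^3
  ∫ -10y dy = -5y^2
  ∫ 4 dy = 4y
F(y) = 5y^4 + y^3 - 5y^2 + 4y + C


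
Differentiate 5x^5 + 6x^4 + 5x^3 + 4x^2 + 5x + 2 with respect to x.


Apply the power rule term by term:
  d/dx(5x^5) = 25x^4
  d/dx(6x^4) = 24x^3
  d/dx(5x^3) = 15x^2
  d/dx(4x^2) = 8x
  d/dx(5x) = 5
  d/dx(2) = 0
p'(x) = 25x^4 + 24x^3 + 15x^2 + 8x + 5


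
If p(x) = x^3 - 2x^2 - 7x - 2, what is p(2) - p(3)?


p(2) = -16
p(3) = -14
p(2) - p(3) = -16 + 14 = -2


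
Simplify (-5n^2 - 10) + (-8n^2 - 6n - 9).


Align terms by degree and add:
  -5n^2 - 10
  -8n^2 - 6n - 9
= -13n^2 - 6n - 19


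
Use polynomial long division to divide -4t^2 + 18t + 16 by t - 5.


(-4t^2 + 18t + 16) / (t - 5)
Step 1: -4t * (t - 5) = -4t^2 + 20t; subtract.
Step 2: -2 * (t - 5) = -2t + 10; subtract.
Quotient: -4t - 2, Remainder: 6


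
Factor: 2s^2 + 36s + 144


Roots satisfy r1 + r2 = -b/a = -18 and r1*r2 = c/a = 72.
So r1 = -6, r2 = -12.
2s^2 + 36s + 144 = 2(s - r1)(s - r2) = 2(s + 6)(s + 12)


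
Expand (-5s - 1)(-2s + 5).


Distribute each term of the first polynomial:
  (-5s)(-2s + 5) = 10s^2 - 25s
  (-1)(-2s + 5) = 2s - 5
Sum: 10s^2 - 23s - 5


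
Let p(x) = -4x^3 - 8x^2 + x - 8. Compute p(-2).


Using direct substitution:
  -4 * (-2)^3 = 32
  -8 * (-2)^2 = -32
  1 * (-2)^1 = -2
  constant: -8
Sum = 32 - 32 - 2 - 8 = -10


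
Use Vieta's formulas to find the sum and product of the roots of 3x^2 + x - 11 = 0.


For ax^2+bx+c=0: sum = -b/a, product = c/a.
a=3, b=1, c=-11
Sum = -(1)/3 = -1/3
Product = (-11)/3 = -11/3


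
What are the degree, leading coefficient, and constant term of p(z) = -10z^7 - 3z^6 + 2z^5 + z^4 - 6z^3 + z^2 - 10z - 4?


Highest power of z is 7, with coefficient -10. Constant term is -4.
Degree = 7, leading coefficient = -10, constant term = -4


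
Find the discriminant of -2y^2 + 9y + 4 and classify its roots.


D = b^2 - 4ac = (9)^2 - 4(-2)(4) = 81 + 32 = 113
Since D > 0: two distinct irrational roots


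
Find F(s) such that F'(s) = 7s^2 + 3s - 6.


Reverse power rule on each term:
  ∫ 7s^2 ds = (7/3)s^3
  ∫ 3s ds = (3/2)s^2
  ∫ -6 ds = -6s
F(s) = (7/3)s^3 + (3/2)s^2 - 6s + C


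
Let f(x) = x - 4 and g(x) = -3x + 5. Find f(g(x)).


Substitute g(x) into f:
f(g(x)) = 1*(-3x + 5) + (-4)
Expand and combine: -3x + 1


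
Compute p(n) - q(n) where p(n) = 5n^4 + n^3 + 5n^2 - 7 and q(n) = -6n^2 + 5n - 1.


Distribute the minus sign:
  (5n^4 + n^3 + 5n^2 - 7)
- (-6n^2 + 5n - 1)
Negate second polynomial: 6n^2 - 5n + 1
Add: 5n^4 + n^3 + 11n^2 - 5n - 6


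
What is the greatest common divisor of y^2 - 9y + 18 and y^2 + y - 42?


Factor each:
  y^2 - 9y + 18 = (y - 6)(y - 3)
  y^2 + y - 42 = (y - 6)(y + 7)
Common monic factor: y - 6


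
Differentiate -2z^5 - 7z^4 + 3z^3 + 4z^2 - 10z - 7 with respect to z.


Apply the power rule term by term:
  d/dz(-2z^5) = -10z^4
  d/dz(-7z^4) = -28z^3
  d/dz(3z^3) = 9z^2
  d/dz(4z^2) = 8z
  d/dz(-10z) = -10
  d/dz(-7) = 0
p'(z) = -10z^4 - 28z^3 + 9z^2 + 8z - 10


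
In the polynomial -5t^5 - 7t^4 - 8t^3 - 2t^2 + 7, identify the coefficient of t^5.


Read off the coefficient of t^5: -5


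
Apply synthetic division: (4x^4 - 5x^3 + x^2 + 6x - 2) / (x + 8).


Synthetic division with c = -8. Coefficients: 4, -5, 1, 6, -2
Bring down 4.
  4 * -8 = -32; -32 - 5 = -37
  -37 * -8 = 296; 296 + 1 = 297
  297 * -8 = -2376; -2376 + 6 = -2370
  -2370 * -8 = 18960; 18960 - 2 = 18958
Quotient: 4x^3 - 37x^2 + 297x - 2370, Remainder: 18958


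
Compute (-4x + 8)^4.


Expand (-4x + 8)^4 by repeated multiplication:
  (-4x + 8)^2 = 16x^2 - 64x + 64
  (-4x + 8)^3 = -64x^3 + 384x^2 - 768x + 512
= 256x^4 - 2048x^3 + 6144x^2 - 8192x + 4096


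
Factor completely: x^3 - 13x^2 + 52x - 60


Try integer roots (divisors of -60). x=6: p(6)=0.
Divide out (x - 6): quotient is x^2 - 7x + 10.
Factor the quadratic: (x - 2)(x - 5)
Result: (x - 6)(x - 2)(x - 5)


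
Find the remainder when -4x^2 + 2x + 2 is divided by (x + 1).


By the Remainder Theorem, the remainder equals p(-1):
  -4*(-1)^2 = -4
  2*(-1)^1 = -2
  constant: 2
Sum: -4 - 2 + 2 = -4


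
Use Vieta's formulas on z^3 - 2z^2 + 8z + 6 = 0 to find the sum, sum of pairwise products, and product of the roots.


Monic cubic z^3+bz^2+cz+d=0: sum=-b, pairwise sum=c, product=-d.
b=-2, c=8, d=6
r1+r2+r3 = 2
r1r2+r1r3+r2r3 = 8
r1r2r3 = -6


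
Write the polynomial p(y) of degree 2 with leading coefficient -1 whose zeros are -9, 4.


p(y) = -(y + 9)(y - 4)
Expand: -y^2 - 5y + 36


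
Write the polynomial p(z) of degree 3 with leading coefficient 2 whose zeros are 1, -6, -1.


p(z) = 2(z - 1)(z + 6)(z + 1)
Expand: 2z^3 + 12z^2 - 2z - 12


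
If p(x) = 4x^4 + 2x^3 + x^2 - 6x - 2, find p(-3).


Using direct substitution:
  4 * (-3)^4 = 324
  2 * (-3)^3 = -54
  1 * (-3)^2 = 9
  -6 * (-3)^1 = 18
  constant: -2
Sum = 324 - 54 + 9 + 18 - 2 = 295


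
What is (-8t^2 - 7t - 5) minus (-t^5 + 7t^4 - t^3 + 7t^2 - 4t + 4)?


Distribute the minus sign:
  (-8t^2 - 7t - 5)
- (-t^5 + 7t^4 - t^3 + 7t^2 - 4t + 4)
Negate second polynomial: t^5 - 7t^4 + t^3 - 7t^2 + 4t - 4
Add: t^5 - 7t^4 + t^3 - 15t^2 - 3t - 9


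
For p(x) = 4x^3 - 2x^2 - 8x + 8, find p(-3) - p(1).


p(-3) = -94
p(1) = 2
p(-3) - p(1) = -94 - 2 = -96


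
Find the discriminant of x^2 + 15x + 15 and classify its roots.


D = b^2 - 4ac = (15)^2 - 4(1)(15) = 225 - 60 = 165
Since D > 0: two distinct irrational roots


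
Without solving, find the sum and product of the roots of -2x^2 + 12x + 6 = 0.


For ax^2+bx+c=0: sum = -b/a, product = c/a.
a=-2, b=12, c=6
Sum = -(12)/-2 = 6
Product = (6)/-2 = -3


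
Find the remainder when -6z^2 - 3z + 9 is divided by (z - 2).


By the Remainder Theorem, the remainder equals p(2):
  -6*(2)^2 = -24
  -3*(2)^1 = -6
  constant: 9
Sum: -24 - 6 + 9 = -21


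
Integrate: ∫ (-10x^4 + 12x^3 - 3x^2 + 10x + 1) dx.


Reverse power rule on each term:
  ∫ -10x^4 dx = -2x^5
  ∫ 12x^3 dx = 3x^4
  ∫ -3x^2 dx = -x^3
  ∫ 10x dx = 5x^2
  ∫ 1 dx = x
F(x) = -2x^5 + 3x^4 - x^3 + 5x^2 + x + C


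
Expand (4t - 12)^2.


Expand (4t - 12)^2 by repeated multiplication:
= 16t^2 - 96t + 144


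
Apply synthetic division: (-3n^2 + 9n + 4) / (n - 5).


Synthetic division with c = 5. Coefficients: -3, 9, 4
Bring down -3.
  -3 * 5 = -15; -15 + 9 = -6
  -6 * 5 = -30; -30 + 4 = -26
Quotient: -3n - 6, Remainder: -26


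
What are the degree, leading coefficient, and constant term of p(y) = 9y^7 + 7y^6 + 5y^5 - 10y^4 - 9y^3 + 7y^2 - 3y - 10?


Highest power of y is 7, with coefficient 9. Constant term is -10.
Degree = 7, leading coefficient = 9, constant term = -10


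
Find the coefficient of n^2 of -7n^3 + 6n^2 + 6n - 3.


Read off the coefficient of n^2: 6


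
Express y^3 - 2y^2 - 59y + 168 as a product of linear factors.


Try integer roots (divisors of 168). y=7: p(7)=0.
Divide out (y - 7): quotient is y^2 + 5y - 24.
Factor the quadratic: (y + 8)(y - 3)
Result: (y - 7)(y + 8)(y - 3)


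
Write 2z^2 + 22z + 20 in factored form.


Roots satisfy r1 + r2 = -b/a = -11 and r1*r2 = c/a = 10.
So r1 = -10, r2 = -1.
2z^2 + 22z + 20 = 2(z - r1)(z - r2) = 2(z + 10)(z + 1)


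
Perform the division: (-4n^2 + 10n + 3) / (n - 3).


(-4n^2 + 10n + 3) / (n - 3)
Step 1: -4n * (n - 3) = -4n^2 + 12n; subtract.
Step 2: -2 * (n - 3) = -2n + 6; subtract.
Quotient: -4n - 2, Remainder: -3


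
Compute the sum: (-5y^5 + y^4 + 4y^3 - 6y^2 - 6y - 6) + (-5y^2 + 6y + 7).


Align terms by degree and add:
  -5y^5 + y^4 + 4y^3 - 6y^2 - 6y - 6
  -5y^2 + 6y + 7
= -5y^5 + y^4 + 4y^3 - 11y^2 + 1


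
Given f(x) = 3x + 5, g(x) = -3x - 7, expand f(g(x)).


Substitute g(x) into f:
f(g(x)) = 3*(-3x - 7) + 5
Expand and combine: -9x - 16


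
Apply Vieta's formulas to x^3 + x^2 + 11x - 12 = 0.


Monic cubic x^3+bx^2+cx+d=0: sum=-b, pairwise sum=c, product=-d.
b=1, c=11, d=-12
r1+r2+r3 = -1
r1r2+r1r3+r2r3 = 11
r1r2r3 = 12


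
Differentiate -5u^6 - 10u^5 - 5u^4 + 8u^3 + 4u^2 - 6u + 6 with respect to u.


Apply the power rule term by term:
  d/du(-5u^6) = -30u^5
  d/du(-10u^5) = -50u^4
  d/du(-5u^4) = -20u^3
  d/du(8u^3) = 24u^2
  d/du(4u^2) = 8u
  d/du(-6u) = -6
  d/du(6) = 0
p'(u) = -30u^5 - 50u^4 - 20u^3 + 24u^2 + 8u - 6


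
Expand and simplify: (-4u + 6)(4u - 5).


Distribute each term of the first polynomial:
  (-4u)(4u - 5) = -16u^2 + 20u
  (6)(4u - 5) = 24u - 30
Sum: -16u^2 + 44u - 30


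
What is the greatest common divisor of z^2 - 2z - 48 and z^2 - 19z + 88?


Factor each:
  z^2 - 2z - 48 = (z - 8)(z + 6)
  z^2 - 19z + 88 = (z - 8)(z - 11)
Common monic factor: z - 8


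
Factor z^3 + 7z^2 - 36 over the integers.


Try integer roots (divisors of -36). z=-3: p(-3)=0.
Divide out (z + 3): quotient is z^2 + 4z - 12.
Factor the quadratic: (z - 2)(z + 6)
Result: (z + 3)(z - 2)(z + 6)


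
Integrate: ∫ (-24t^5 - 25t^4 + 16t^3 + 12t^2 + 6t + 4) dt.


Reverse power rule on each term:
  ∫ -24t^5 dt = -4t^6
  ∫ -25t^4 dt = -5t^5
  ∫ 16t^3 dt = 4t^4
  ∫ 12t^2 dt = 4t^3
  ∫ 6t dt = 3t^2
  ∫ 4 dt = 4t
F(t) = -4t^6 - 5t^5 + 4t^4 + 4t^3 + 3t^2 + 4t + C


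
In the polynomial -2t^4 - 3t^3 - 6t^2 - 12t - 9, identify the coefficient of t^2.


Read off the coefficient of t^2: -6


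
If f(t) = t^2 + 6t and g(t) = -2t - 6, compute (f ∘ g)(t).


Substitute g(t) into f:
f(g(t)) = 1*(-2t - 6)^2 + 6*(-2t - 6)
(-2t - 6)^2 = 4t^2 + 24t + 36
Expand and combine: 4t^2 + 12t


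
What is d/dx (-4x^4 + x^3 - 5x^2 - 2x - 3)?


Apply the power rule term by term:
  d/dx(-4x^4) = -16x^3
  d/dx(x^3) = 3x^2
  d/dx(-5x^2) = -10x
  d/dx(-2x) = -2
  d/dx(-3) = 0
p'(x) = -16x^3 + 3x^2 - 10x - 2


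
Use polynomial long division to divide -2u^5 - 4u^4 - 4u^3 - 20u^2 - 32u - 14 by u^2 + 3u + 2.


(-2u^5 - 4u^4 - 4u^3 - 20u^2 - 32u - 14) / (u^2 + 3u + 2)
Step 1: -2u^3 * (u^2 + 3u + 2) = -2u^5 - 6u^4 - 4u^3; subtract.
Step 2: 2u^2 * (u^2 + 3u + 2) = 2u^4 + 6u^3 + 4u^2; subtract.
Step 3: -6u * (u^2 + 3u + 2) = -6u^3 - 18u^2 - 12u; subtract.
Step 4: -6 * (u^2 + 3u + 2) = -6u^2 - 18u - 12; subtract.
Quotient: -2u^3 + 2u^2 - 6u - 6, Remainder: -2u - 2


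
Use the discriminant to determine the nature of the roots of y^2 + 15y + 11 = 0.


D = b^2 - 4ac = (15)^2 - 4(1)(11) = 225 - 44 = 181
Since D > 0: two distinct irrational roots


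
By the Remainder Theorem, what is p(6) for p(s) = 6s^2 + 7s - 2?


By the Remainder Theorem, the remainder equals p(6):
  6*(6)^2 = 216
  7*(6)^1 = 42
  constant: -2
Sum: 216 + 42 - 2 = 256


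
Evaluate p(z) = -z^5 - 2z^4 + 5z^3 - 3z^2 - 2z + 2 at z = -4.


Using direct substitution:
  -1 * (-4)^5 = 1024
  -2 * (-4)^4 = -512
  5 * (-4)^3 = -320
  -3 * (-4)^2 = -48
  -2 * (-4)^1 = 8
  constant: 2
Sum = 1024 - 512 - 320 - 48 + 8 + 2 = 154


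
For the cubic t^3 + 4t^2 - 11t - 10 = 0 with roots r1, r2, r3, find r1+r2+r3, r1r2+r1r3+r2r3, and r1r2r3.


Monic cubic t^3+bt^2+ct+d=0: sum=-b, pairwise sum=c, product=-d.
b=4, c=-11, d=-10
r1+r2+r3 = -4
r1r2+r1r3+r2r3 = -11
r1r2r3 = 10


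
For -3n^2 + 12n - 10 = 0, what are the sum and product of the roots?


For an^2+bn+c=0: sum = -b/a, product = c/a.
a=-3, b=12, c=-10
Sum = -(12)/-3 = 4
Product = (-10)/-3 = 10/3


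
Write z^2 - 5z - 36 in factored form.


Roots satisfy r1 + r2 = -b/a = 5 and r1*r2 = c/a = -36.
So r1 = 9, r2 = -4.
z^2 - 5z - 36 = (z - r1)(z - r2) = (z - 9)(z + 4)


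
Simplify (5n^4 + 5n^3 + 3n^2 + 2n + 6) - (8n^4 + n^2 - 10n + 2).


Distribute the minus sign:
  (5n^4 + 5n^3 + 3n^2 + 2n + 6)
- (8n^4 + n^2 - 10n + 2)
Negate second polynomial: -8n^4 - n^2 + 10n - 2
Add: -3n^4 + 5n^3 + 2n^2 + 12n + 4


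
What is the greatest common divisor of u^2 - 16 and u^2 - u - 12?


Factor each:
  u^2 - 16 = (u - 4)(u + 4)
  u^2 - u - 12 = (u - 4)(u + 3)
Common monic factor: u - 4


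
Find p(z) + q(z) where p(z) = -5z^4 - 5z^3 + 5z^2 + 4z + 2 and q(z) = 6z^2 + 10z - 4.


Align terms by degree and add:
  -5z^4 - 5z^3 + 5z^2 + 4z + 2
+ 6z^2 + 10z - 4
= -5z^4 - 5z^3 + 11z^2 + 14z - 2


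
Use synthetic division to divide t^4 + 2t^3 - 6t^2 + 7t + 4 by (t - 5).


Synthetic division with c = 5. Coefficients: 1, 2, -6, 7, 4
Bring down 1.
  1 * 5 = 5; 5 + 2 = 7
  7 * 5 = 35; 35 - 6 = 29
  29 * 5 = 145; 145 + 7 = 152
  152 * 5 = 760; 760 + 4 = 764
Quotient: t^3 + 7t^2 + 29t + 152, Remainder: 764


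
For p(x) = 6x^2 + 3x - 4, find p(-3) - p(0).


p(-3) = 41
p(0) = -4
p(-3) - p(0) = 41 + 4 = 45


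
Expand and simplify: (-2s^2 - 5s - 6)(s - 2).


Distribute each term of the first polynomial:
  (-2s^2)(s - 2) = -2s^3 + 4s^2
  (-5s)(s - 2) = -5s^2 + 10s
  (-6)(s - 2) = -6s + 12
Sum: -2s^3 - s^2 + 4s + 12


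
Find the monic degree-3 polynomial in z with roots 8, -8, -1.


p(z) = (z - 8)(z + 8)(z + 1)
Expand: z^3 + z^2 - 64z - 64


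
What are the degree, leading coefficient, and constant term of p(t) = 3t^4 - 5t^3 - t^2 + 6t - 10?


Highest power of t is 4, with coefficient 3. Constant term is -10.
Degree = 4, leading coefficient = 3, constant term = -10


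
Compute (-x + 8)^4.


Expand (-x + 8)^4 by repeated multiplication:
  (-x + 8)^2 = x^2 - 16x + 64
  (-x + 8)^3 = -x^3 + 24x^2 - 192x + 512
= x^4 - 32x^3 + 384x^2 - 2048x + 4096


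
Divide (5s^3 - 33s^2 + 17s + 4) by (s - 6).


(5s^3 - 33s^2 + 17s + 4) / (s - 6)
Step 1: 5s^2 * (s - 6) = 5s^3 - 30s^2; subtract.
Step 2: -3s * (s - 6) = -3s^2 + 18s; subtract.
Step 3: -1 * (s - 6) = -s + 6; subtract.
Quotient: 5s^2 - 3s - 1, Remainder: -2


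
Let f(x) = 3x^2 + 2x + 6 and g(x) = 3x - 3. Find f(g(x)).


Substitute g(x) into f:
f(g(x)) = 3*(3x - 3)^2 + 2*(3x - 3) + 6
(3x - 3)^2 = 9x^2 - 18x + 9
Expand and combine: 27x^2 - 48x + 27


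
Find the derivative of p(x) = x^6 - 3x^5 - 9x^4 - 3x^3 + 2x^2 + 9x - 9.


Apply the power rule term by term:
  d/dx(x^6) = 6x^5
  d/dx(-3x^5) = -15x^4
  d/dx(-9x^4) = -36x^3
  d/dx(-3x^3) = -9x^2
  d/dx(2x^2) = 4x
  d/dx(9x) = 9
  d/dx(-9) = 0
p'(x) = 6x^5 - 15x^4 - 36x^3 - 9x^2 + 4x + 9


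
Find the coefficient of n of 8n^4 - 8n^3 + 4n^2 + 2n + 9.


Read off the coefficient of n: 2


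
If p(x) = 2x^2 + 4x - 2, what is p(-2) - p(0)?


p(-2) = -2
p(0) = -2
p(-2) - p(0) = -2 + 2 = 0


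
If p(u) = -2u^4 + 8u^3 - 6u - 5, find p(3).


Using direct substitution:
  -2 * (3)^4 = -162
  8 * (3)^3 = 216
  0 * (3)^2 = 0
  -6 * (3)^1 = -18
  constant: -5
Sum = -162 + 216 + 0 - 18 - 5 = 31


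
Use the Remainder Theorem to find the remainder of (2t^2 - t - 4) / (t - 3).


By the Remainder Theorem, the remainder equals p(3):
  2*(3)^2 = 18
  -1*(3)^1 = -3
  constant: -4
Sum: 18 - 3 - 4 = 11


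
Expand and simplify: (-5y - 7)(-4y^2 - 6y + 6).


Distribute each term of the first polynomial:
  (-5y)(-4y^2 - 6y + 6) = 20y^3 + 30y^2 - 30y
  (-7)(-4y^2 - 6y + 6) = 28y^2 + 42y - 42
Sum: 20y^3 + 58y^2 + 12y - 42


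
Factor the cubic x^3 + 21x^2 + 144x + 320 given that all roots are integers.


Try integer roots (divisors of 320). x=-8: p(-8)=0.
Divide out (x + 8): quotient is x^2 + 13x + 40.
Factor the quadratic: (x + 5)(x + 8)
Result: (x + 8)(x + 5)(x + 8)


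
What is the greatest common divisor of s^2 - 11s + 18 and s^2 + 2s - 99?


Factor each:
  s^2 - 11s + 18 = (s - 9)(s - 2)
  s^2 + 2s - 99 = (s - 9)(s + 11)
Common monic factor: s - 9


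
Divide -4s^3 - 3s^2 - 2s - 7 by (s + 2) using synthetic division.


Synthetic division with c = -2. Coefficients: -4, -3, -2, -7
Bring down -4.
  -4 * -2 = 8; 8 - 3 = 5
  5 * -2 = -10; -10 - 2 = -12
  -12 * -2 = 24; 24 - 7 = 17
Quotient: -4s^2 + 5s - 12, Remainder: 17


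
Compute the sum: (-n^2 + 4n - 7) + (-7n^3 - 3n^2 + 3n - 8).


Align terms by degree and add:
  -n^2 + 4n - 7
  -7n^3 - 3n^2 + 3n - 8
= -7n^3 - 4n^2 + 7n - 15


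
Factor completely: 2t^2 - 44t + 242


Roots satisfy r1 + r2 = -b/a = 22 and r1*r2 = c/a = 121.
So r1 = 11, r2 = 11.
2t^2 - 44t + 242 = 2(t - r1)(t - r2) = 2(t - 11)(t - 11)


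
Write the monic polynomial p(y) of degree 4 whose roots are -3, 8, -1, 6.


p(y) = (y + 3)(y - 8)(y + 1)(y - 6)
Expand: y^4 - 10y^3 - 5y^2 + 150y + 144


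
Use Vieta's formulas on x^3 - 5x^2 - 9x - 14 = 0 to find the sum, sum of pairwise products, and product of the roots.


Monic cubic x^3+bx^2+cx+d=0: sum=-b, pairwise sum=c, product=-d.
b=-5, c=-9, d=-14
r1+r2+r3 = 5
r1r2+r1r3+r2r3 = -9
r1r2r3 = 14


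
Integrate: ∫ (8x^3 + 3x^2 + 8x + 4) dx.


Reverse power rule on each term:
  ∫ 8x^3 dx = 2x^4
  ∫ 3x^2 dx = x^3
  ∫ 8x dx = 4x^2
  ∫ 4 dx = 4x
F(x) = 2x^4 + x^3 + 4x^2 + 4x + C


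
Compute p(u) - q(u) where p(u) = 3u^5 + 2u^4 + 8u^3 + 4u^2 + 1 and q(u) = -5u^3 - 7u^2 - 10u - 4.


Distribute the minus sign:
  (3u^5 + 2u^4 + 8u^3 + 4u^2 + 1)
- (-5u^3 - 7u^2 - 10u - 4)
Negate second polynomial: 5u^3 + 7u^2 + 10u + 4
Add: 3u^5 + 2u^4 + 13u^3 + 11u^2 + 10u + 5


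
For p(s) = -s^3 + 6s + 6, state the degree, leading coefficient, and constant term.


Highest power of s is 3, with coefficient -1. Constant term is 6.
Degree = 3, leading coefficient = -1, constant term = 6


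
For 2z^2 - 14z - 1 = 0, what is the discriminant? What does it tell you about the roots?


D = b^2 - 4ac = (-14)^2 - 4(2)(-1) = 196 + 8 = 204
Since D > 0: two distinct irrational roots


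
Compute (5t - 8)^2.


Expand (5t - 8)^2 by repeated multiplication:
= 25t^2 - 80t + 64


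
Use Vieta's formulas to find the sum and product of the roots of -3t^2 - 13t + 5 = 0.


For at^2+bt+c=0: sum = -b/a, product = c/a.
a=-3, b=-13, c=5
Sum = -(-13)/-3 = -13/3
Product = (5)/-3 = -5/3


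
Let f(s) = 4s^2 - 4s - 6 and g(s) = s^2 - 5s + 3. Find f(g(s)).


Substitute g(s) into f:
f(g(s)) = 4*(s^2 - 5s + 3)^2 + (-4)*(s^2 - 5s + 3) + (-6)
(s^2 - 5s + 3)^2 = s^4 - 10s^3 + 31s^2 - 30s + 9
Expand and combine: 4s^4 - 40s^3 + 120s^2 - 100s + 18


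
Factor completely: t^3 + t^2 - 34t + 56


Try integer roots (divisors of 56). t=-7: p(-7)=0.
Divide out (t + 7): quotient is t^2 - 6t + 8.
Factor the quadratic: (t - 2)(t - 4)
Result: (t + 7)(t - 2)(t - 4)


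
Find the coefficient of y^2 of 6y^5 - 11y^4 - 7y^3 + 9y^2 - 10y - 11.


Read off the coefficient of y^2: 9


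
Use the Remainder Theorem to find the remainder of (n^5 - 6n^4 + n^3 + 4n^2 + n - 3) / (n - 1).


By the Remainder Theorem, the remainder equals p(1):
  1*(1)^5 = 1
  -6*(1)^4 = -6
  1*(1)^3 = 1
  4*(1)^2 = 4
  1*(1)^1 = 1
  constant: -3
Sum: 1 - 6 + 1 + 4 + 1 - 3 = -2


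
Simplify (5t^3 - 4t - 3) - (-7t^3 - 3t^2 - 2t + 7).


Distribute the minus sign:
  (5t^3 - 4t - 3)
- (-7t^3 - 3t^2 - 2t + 7)
Negate second polynomial: 7t^3 + 3t^2 + 2t - 7
Add: 12t^3 + 3t^2 - 2t - 10


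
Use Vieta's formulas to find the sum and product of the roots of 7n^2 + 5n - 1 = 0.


For an^2+bn+c=0: sum = -b/a, product = c/a.
a=7, b=5, c=-1
Sum = -(5)/7 = -5/7
Product = (-1)/7 = -1/7


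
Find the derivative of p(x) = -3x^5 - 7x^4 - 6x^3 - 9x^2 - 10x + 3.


Apply the power rule term by term:
  d/dx(-3x^5) = -15x^4
  d/dx(-7x^4) = -28x^3
  d/dx(-6x^3) = -18x^2
  d/dx(-9x^2) = -18x
  d/dx(-10x) = -10
  d/dx(3) = 0
p'(x) = -15x^4 - 28x^3 - 18x^2 - 18x - 10


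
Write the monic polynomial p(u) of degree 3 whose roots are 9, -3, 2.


p(u) = (u - 9)(u + 3)(u - 2)
Expand: u^3 - 8u^2 - 15u + 54


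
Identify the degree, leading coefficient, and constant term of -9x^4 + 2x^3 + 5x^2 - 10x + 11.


Highest power of x is 4, with coefficient -9. Constant term is 11.
Degree = 4, leading coefficient = -9, constant term = 11


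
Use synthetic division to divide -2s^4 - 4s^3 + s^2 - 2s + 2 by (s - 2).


Synthetic division with c = 2. Coefficients: -2, -4, 1, -2, 2
Bring down -2.
  -2 * 2 = -4; -4 - 4 = -8
  -8 * 2 = -16; -16 + 1 = -15
  -15 * 2 = -30; -30 - 2 = -32
  -32 * 2 = -64; -64 + 2 = -62
Quotient: -2s^3 - 8s^2 - 15s - 32, Remainder: -62


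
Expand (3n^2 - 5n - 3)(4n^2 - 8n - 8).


Distribute each term of the first polynomial:
  (3n^2)(4n^2 - 8n - 8) = 12n^4 - 24n^3 - 24n^2
  (-5n)(4n^2 - 8n - 8) = -20n^3 + 40n^2 + 40n
  (-3)(4n^2 - 8n - 8) = -12n^2 + 24n + 24
Sum: 12n^4 - 44n^3 + 4n^2 + 64n + 24


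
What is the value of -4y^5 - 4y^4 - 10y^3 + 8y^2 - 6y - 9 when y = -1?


Using direct substitution:
  -4 * (-1)^5 = 4
  -4 * (-1)^4 = -4
  -10 * (-1)^3 = 10
  8 * (-1)^2 = 8
  -6 * (-1)^1 = 6
  constant: -9
Sum = 4 - 4 + 10 + 8 + 6 - 9 = 15


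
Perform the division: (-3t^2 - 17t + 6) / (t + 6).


(-3t^2 - 17t + 6) / (t + 6)
Step 1: -3t * (t + 6) = -3t^2 - 18t; subtract.
Step 2: 1 * (t + 6) = t + 6; subtract.
Quotient: -3t + 1, Remainder: 0


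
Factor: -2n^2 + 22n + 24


Roots satisfy r1 + r2 = -b/a = 11 and r1*r2 = c/a = -12.
So r1 = -1, r2 = 12.
-2n^2 + 22n + 24 = -2(n - r1)(n - r2) = -2(n + 1)(n - 12)


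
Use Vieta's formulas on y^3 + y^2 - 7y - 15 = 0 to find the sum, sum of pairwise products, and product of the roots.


Monic cubic y^3+by^2+cy+d=0: sum=-b, pairwise sum=c, product=-d.
b=1, c=-7, d=-15
r1+r2+r3 = -1
r1r2+r1r3+r2r3 = -7
r1r2r3 = 15


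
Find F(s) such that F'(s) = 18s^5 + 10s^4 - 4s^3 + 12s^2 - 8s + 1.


Reverse power rule on each term:
  ∫ 18s^5 ds = 3s^6
  ∫ 10s^4 ds = 2s^5
  ∫ -4s^3 ds = -s^4
  ∫ 12s^2 ds = 4s^3
  ∫ -8s ds = -4s^2
  ∫ 1 ds = s
F(s) = 3s^6 + 2s^5 - s^4 + 4s^3 - 4s^2 + s + C


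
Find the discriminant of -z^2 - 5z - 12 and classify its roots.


D = b^2 - 4ac = (-5)^2 - 4(-1)(-12) = 25 - 48 = -23
Since D < 0: two complex conjugate roots (no real roots)


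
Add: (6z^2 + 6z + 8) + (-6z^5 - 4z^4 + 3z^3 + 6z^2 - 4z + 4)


Align terms by degree and add:
  6z^2 + 6z + 8
  -6z^5 - 4z^4 + 3z^3 + 6z^2 - 4z + 4
= -6z^5 - 4z^4 + 3z^3 + 12z^2 + 2z + 12


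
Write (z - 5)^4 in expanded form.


Expand (z - 5)^4 by repeated multiplication:
  (z - 5)^2 = z^2 - 10z + 25
  (z - 5)^3 = z^3 - 15z^2 + 75z - 125
= z^4 - 20z^3 + 150z^2 - 500z + 625


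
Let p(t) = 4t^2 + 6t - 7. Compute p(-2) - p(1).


p(-2) = -3
p(1) = 3
p(-2) - p(1) = -3 - 3 = -6


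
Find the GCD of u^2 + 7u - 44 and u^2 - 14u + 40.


Factor each:
  u^2 + 7u - 44 = (u - 4)(u + 11)
  u^2 - 14u + 40 = (u - 4)(u - 10)
Common monic factor: u - 4


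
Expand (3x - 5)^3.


Expand (3x - 5)^3 by repeated multiplication:
  (3x - 5)^2 = 9x^2 - 30x + 25
= 27x^3 - 135x^2 + 225x - 125


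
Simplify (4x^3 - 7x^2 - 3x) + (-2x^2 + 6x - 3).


Align terms by degree and add:
  4x^3 - 7x^2 - 3x
  -2x^2 + 6x - 3
= 4x^3 - 9x^2 + 3x - 3


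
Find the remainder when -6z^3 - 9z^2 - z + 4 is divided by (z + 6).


By the Remainder Theorem, the remainder equals p(-6):
  -6*(-6)^3 = 1296
  -9*(-6)^2 = -324
  -1*(-6)^1 = 6
  constant: 4
Sum: 1296 - 324 + 6 + 4 = 982


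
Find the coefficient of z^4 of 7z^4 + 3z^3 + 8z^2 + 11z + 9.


Read off the coefficient of z^4: 7


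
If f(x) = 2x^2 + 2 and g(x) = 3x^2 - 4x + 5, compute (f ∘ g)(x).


Substitute g(x) into f:
f(g(x)) = 2*(3x^2 - 4x + 5)^2 + 2
(3x^2 - 4x + 5)^2 = 9x^4 - 24x^3 + 46x^2 - 40x + 25
Expand and combine: 18x^4 - 48x^3 + 92x^2 - 80x + 52


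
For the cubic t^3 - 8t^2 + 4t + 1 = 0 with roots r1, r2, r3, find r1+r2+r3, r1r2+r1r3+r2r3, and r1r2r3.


Monic cubic t^3+bt^2+ct+d=0: sum=-b, pairwise sum=c, product=-d.
b=-8, c=4, d=1
r1+r2+r3 = 8
r1r2+r1r3+r2r3 = 4
r1r2r3 = -1


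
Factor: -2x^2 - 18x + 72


Roots satisfy r1 + r2 = -b/a = -9 and r1*r2 = c/a = -36.
So r1 = -12, r2 = 3.
-2x^2 - 18x + 72 = -2(x - r1)(x - r2) = -2(x + 12)(x - 3)


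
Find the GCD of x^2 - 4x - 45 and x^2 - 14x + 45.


Factor each:
  x^2 - 4x - 45 = (x - 9)(x + 5)
  x^2 - 14x + 45 = (x - 9)(x - 5)
Common monic factor: x - 9


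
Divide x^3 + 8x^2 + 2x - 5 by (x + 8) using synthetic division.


Synthetic division with c = -8. Coefficients: 1, 8, 2, -5
Bring down 1.
  1 * -8 = -8; -8 + 8 = 0
  0 * -8 = 0; 0 + 2 = 2
  2 * -8 = -16; -16 - 5 = -21
Quotient: x^2 + 2, Remainder: -21


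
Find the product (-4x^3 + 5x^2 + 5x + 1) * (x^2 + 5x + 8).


Distribute each term of the first polynomial:
  (-4x^3)(x^2 + 5x + 8) = -4x^5 - 20x^4 - 32x^3
  (5x^2)(x^2 + 5x + 8) = 5x^4 + 25x^3 + 40x^2
  (5x)(x^2 + 5x + 8) = 5x^3 + 25x^2 + 40x
  (1)(x^2 + 5x + 8) = x^2 + 5x + 8
Sum: -4x^5 - 15x^4 - 2x^3 + 66x^2 + 45x + 8


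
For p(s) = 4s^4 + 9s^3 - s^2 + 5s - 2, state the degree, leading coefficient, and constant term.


Highest power of s is 4, with coefficient 4. Constant term is -2.
Degree = 4, leading coefficient = 4, constant term = -2


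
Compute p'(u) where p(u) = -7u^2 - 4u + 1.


Apply the power rule term by term:
  d/du(-7u^2) = -14u
  d/du(-4u) = -4
  d/du(1) = 0
p'(u) = -14u - 4


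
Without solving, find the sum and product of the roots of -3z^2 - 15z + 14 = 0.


For az^2+bz+c=0: sum = -b/a, product = c/a.
a=-3, b=-15, c=14
Sum = -(-15)/-3 = -5
Product = (14)/-3 = -14/3


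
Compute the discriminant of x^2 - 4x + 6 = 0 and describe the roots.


D = b^2 - 4ac = (-4)^2 - 4(1)(6) = 16 - 24 = -8
Since D < 0: two complex conjugate roots (no real roots)


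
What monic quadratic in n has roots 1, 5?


p(n) = (n - 1)(n - 5)
Expand: n^2 - 6n + 5


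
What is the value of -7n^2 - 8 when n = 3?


Using direct substitution:
  -7 * (3)^2 = -63
  0 * (3)^1 = 0
  constant: -8
Sum = -63 + 0 - 8 = -71


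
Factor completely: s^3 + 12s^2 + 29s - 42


Try integer roots (divisors of -42). s=1: p(1)=0.
Divide out (s - 1): quotient is s^2 + 13s + 42.
Factor the quadratic: (s + 6)(s + 7)
Result: (s - 1)(s + 6)(s + 7)


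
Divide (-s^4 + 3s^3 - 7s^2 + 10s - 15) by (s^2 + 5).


(-s^4 + 3s^3 - 7s^2 + 10s - 15) / (s^2 + 5)
Step 1: -s^2 * (s^2 + 5) = -s^4 - 5s^2; subtract.
Step 2: 3s * (s^2 + 5) = 3s^3 + 15s; subtract.
Step 3: -2 * (s^2 + 5) = -2s^2 - 10; subtract.
Quotient: -s^2 + 3s - 2, Remainder: -5s - 5


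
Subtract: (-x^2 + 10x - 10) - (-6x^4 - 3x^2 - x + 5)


Distribute the minus sign:
  (-x^2 + 10x - 10)
- (-6x^4 - 3x^2 - x + 5)
Negate second polynomial: 6x^4 + 3x^2 + x - 5
Add: 6x^4 + 2x^2 + 11x - 15


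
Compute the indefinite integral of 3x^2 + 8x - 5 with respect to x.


Reverse power rule on each term:
  ∫ 3x^2 dx = x^3
  ∫ 8x dx = 4x^2
  ∫ -5 dx = -5x
F(x) = x^3 + 4x^2 - 5x + C


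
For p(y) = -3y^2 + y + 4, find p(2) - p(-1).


p(2) = -6
p(-1) = 0
p(2) - p(-1) = -6 = -6


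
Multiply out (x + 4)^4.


Expand (x + 4)^4 by repeated multiplication:
  (x + 4)^2 = x^2 + 8x + 16
  (x + 4)^3 = x^3 + 12x^2 + 48x + 64
= x^4 + 16x^3 + 96x^2 + 256x + 256


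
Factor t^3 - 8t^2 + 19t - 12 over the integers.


Try integer roots (divisors of -12). t=3: p(3)=0.
Divide out (t - 3): quotient is t^2 - 5t + 4.
Factor the quadratic: (t - 4)(t - 1)
Result: (t - 3)(t - 4)(t - 1)


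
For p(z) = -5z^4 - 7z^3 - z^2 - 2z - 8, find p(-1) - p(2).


p(-1) = -5
p(2) = -152
p(-1) - p(2) = -5 + 152 = 147


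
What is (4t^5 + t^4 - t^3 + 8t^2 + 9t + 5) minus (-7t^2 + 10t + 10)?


Distribute the minus sign:
  (4t^5 + t^4 - t^3 + 8t^2 + 9t + 5)
- (-7t^2 + 10t + 10)
Negate second polynomial: 7t^2 - 10t - 10
Add: 4t^5 + t^4 - t^3 + 15t^2 - t - 5


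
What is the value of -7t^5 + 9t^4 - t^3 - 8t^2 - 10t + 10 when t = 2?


Using direct substitution:
  -7 * (2)^5 = -224
  9 * (2)^4 = 144
  -1 * (2)^3 = -8
  -8 * (2)^2 = -32
  -10 * (2)^1 = -20
  constant: 10
Sum = -224 + 144 - 8 - 32 - 20 + 10 = -130


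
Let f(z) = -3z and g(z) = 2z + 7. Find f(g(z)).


Substitute g(z) into f:
f(g(z)) = -3*(2z + 7)
Expand and combine: -6z - 21


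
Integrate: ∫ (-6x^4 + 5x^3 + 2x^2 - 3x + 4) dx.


Reverse power rule on each term:
  ∫ -6x^4 dx = -(6/5)x^5
  ∫ 5x^3 dx = (5/4)x^4
  ∫ 2x^2 dx = (2/3)x^3
  ∫ -3x dx = -(3/2)x^2
  ∫ 4 dx = 4x
F(x) = -(6/5)x^5 + (5/4)x^4 + (2/3)x^3 - (3/2)x^2 + 4x + C


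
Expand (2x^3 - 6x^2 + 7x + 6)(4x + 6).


Distribute each term of the first polynomial:
  (2x^3)(4x + 6) = 8x^4 + 12x^3
  (-6x^2)(4x + 6) = -24x^3 - 36x^2
  (7x)(4x + 6) = 28x^2 + 42x
  (6)(4x + 6) = 24x + 36
Sum: 8x^4 - 12x^3 - 8x^2 + 66x + 36


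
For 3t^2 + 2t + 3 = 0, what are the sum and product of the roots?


For at^2+bt+c=0: sum = -b/a, product = c/a.
a=3, b=2, c=3
Sum = -(2)/3 = -2/3
Product = (3)/3 = 1


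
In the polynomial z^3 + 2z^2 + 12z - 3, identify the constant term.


Read off the constant term: -3


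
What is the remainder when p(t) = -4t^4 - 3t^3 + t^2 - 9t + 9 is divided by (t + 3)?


By the Remainder Theorem, the remainder equals p(-3):
  -4*(-3)^4 = -324
  -3*(-3)^3 = 81
  1*(-3)^2 = 9
  -9*(-3)^1 = 27
  constant: 9
Sum: -324 + 81 + 9 + 27 + 9 = -198


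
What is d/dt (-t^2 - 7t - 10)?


Apply the power rule term by term:
  d/dt(-t^2) = -2t
  d/dt(-7t) = -7
  d/dt(-10) = 0
p'(t) = -2t - 7


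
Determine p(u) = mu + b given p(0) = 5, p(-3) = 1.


p(u) = mu + b. Using p(0)=5, p(-3)=1:
m = (5 - 1)/(0 + 3) = 4/3 = 4/3
b = 5 - m*(0) = 5 = 5
p(u) = (4/3)u + 5


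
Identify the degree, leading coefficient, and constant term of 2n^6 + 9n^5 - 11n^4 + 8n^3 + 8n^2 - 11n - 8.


Highest power of n is 6, with coefficient 2. Constant term is -8.
Degree = 6, leading coefficient = 2, constant term = -8


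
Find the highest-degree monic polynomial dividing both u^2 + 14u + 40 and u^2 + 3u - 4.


Factor each:
  u^2 + 14u + 40 = (u + 4)(u + 10)
  u^2 + 3u - 4 = (u + 4)(u - 1)
Common monic factor: u + 4


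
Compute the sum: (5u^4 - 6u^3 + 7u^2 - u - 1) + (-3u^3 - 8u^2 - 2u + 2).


Align terms by degree and add:
  5u^4 - 6u^3 + 7u^2 - u - 1
  -3u^3 - 8u^2 - 2u + 2
= 5u^4 - 9u^3 - u^2 - 3u + 1


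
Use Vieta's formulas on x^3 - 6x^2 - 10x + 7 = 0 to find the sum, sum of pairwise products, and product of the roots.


Monic cubic x^3+bx^2+cx+d=0: sum=-b, pairwise sum=c, product=-d.
b=-6, c=-10, d=7
r1+r2+r3 = 6
r1r2+r1r3+r2r3 = -10
r1r2r3 = -7


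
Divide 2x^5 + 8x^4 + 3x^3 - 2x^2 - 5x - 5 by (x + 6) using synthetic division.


Synthetic division with c = -6. Coefficients: 2, 8, 3, -2, -5, -5
Bring down 2.
  2 * -6 = -12; -12 + 8 = -4
  -4 * -6 = 24; 24 + 3 = 27
  27 * -6 = -162; -162 - 2 = -164
  -164 * -6 = 984; 984 - 5 = 979
  979 * -6 = -5874; -5874 - 5 = -5879
Quotient: 2x^4 - 4x^3 + 27x^2 - 164x + 979, Remainder: -5879


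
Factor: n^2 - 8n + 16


Roots satisfy r1 + r2 = -b/a = 8 and r1*r2 = c/a = 16.
So r1 = 4, r2 = 4.
n^2 - 8n + 16 = (n - r1)(n - r2) = (n - 4)(n - 4)


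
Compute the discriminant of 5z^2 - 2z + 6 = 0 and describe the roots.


D = b^2 - 4ac = (-2)^2 - 4(5)(6) = 4 - 120 = -116
Since D < 0: two complex conjugate roots (no real roots)


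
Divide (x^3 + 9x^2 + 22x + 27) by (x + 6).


(x^3 + 9x^2 + 22x + 27) / (x + 6)
Step 1: x^2 * (x + 6) = x^3 + 6x^2; subtract.
Step 2: 3x * (x + 6) = 3x^2 + 18x; subtract.
Step 3: 4 * (x + 6) = 4x + 24; subtract.
Quotient: x^2 + 3x + 4, Remainder: 3


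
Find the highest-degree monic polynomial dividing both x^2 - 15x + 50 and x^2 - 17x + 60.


Factor each:
  x^2 - 15x + 50 = (x - 5)(x - 10)
  x^2 - 17x + 60 = (x - 5)(x - 12)
Common monic factor: x - 5


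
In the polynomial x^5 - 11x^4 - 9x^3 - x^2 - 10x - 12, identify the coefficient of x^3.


Read off the coefficient of x^3: -9


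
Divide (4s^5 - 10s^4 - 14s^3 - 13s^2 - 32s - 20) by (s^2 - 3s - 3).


(4s^5 - 10s^4 - 14s^3 - 13s^2 - 32s - 20) / (s^2 - 3s - 3)
Step 1: 4s^3 * (s^2 - 3s - 3) = 4s^5 - 12s^4 - 12s^3; subtract.
Step 2: 2s^2 * (s^2 - 3s - 3) = 2s^4 - 6s^3 - 6s^2; subtract.
Step 3: 4s * (s^2 - 3s - 3) = 4s^3 - 12s^2 - 12s; subtract.
Step 4: 5 * (s^2 - 3s - 3) = 5s^2 - 15s - 15; subtract.
Quotient: 4s^3 + 2s^2 + 4s + 5, Remainder: -5s - 5


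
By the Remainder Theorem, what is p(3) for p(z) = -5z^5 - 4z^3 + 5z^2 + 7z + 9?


By the Remainder Theorem, the remainder equals p(3):
  -5*(3)^5 = -1215
  0*(3)^4 = 0
  -4*(3)^3 = -108
  5*(3)^2 = 45
  7*(3)^1 = 21
  constant: 9
Sum: -1215 + 0 - 108 + 45 + 21 + 9 = -1248


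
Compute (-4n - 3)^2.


Expand (-4n - 3)^2 by repeated multiplication:
= 16n^2 + 24n + 9


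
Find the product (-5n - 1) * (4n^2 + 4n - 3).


Distribute each term of the first polynomial:
  (-5n)(4n^2 + 4n - 3) = -20n^3 - 20n^2 + 15n
  (-1)(4n^2 + 4n - 3) = -4n^2 - 4n + 3
Sum: -20n^3 - 24n^2 + 11n + 3


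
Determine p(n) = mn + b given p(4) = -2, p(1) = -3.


p(n) = mn + b. Using p(4)=-2, p(1)=-3:
m = (-2 + 3)/(4 - 1) = 1/3 = 1/3
b = -2 - m*(4) = -2 - 4/3 = -10/3
p(n) = (1/3)n - (10/3)


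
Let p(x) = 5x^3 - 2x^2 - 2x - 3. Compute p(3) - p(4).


p(3) = 108
p(4) = 277
p(3) - p(4) = 108 - 277 = -169


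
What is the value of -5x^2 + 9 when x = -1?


Using direct substitution:
  -5 * (-1)^2 = -5
  0 * (-1)^1 = 0
  constant: 9
Sum = -5 + 0 + 9 = 4


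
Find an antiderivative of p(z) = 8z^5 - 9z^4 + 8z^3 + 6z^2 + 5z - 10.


Reverse power rule on each term:
  ∫ 8z^5 dz = (4/3)z^6
  ∫ -9z^4 dz = -(9/5)z^5
  ∫ 8z^3 dz = 2z^4
  ∫ 6z^2 dz = 2z^3
  ∫ 5z dz = (5/2)z^2
  ∫ -10 dz = -10z
F(z) = (4/3)z^6 - (9/5)z^5 + 2z^4 + 2z^3 + (5/2)z^2 - 10z + C


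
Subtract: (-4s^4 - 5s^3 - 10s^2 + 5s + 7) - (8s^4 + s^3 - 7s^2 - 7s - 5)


Distribute the minus sign:
  (-4s^4 - 5s^3 - 10s^2 + 5s + 7)
- (8s^4 + s^3 - 7s^2 - 7s - 5)
Negate second polynomial: -8s^4 - s^3 + 7s^2 + 7s + 5
Add: -12s^4 - 6s^3 - 3s^2 + 12s + 12


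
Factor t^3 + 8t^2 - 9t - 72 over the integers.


Try integer roots (divisors of -72). t=-3: p(-3)=0.
Divide out (t + 3): quotient is t^2 + 5t - 24.
Factor the quadratic: (t - 3)(t + 8)
Result: (t + 3)(t - 3)(t + 8)


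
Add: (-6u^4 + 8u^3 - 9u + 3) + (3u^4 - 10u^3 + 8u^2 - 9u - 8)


Align terms by degree and add:
  -6u^4 + 8u^3 - 9u + 3
+ 3u^4 - 10u^3 + 8u^2 - 9u - 8
= -3u^4 - 2u^3 + 8u^2 - 18u - 5


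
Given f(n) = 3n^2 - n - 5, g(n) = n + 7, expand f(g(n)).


Substitute g(n) into f:
f(g(n)) = 3*(n + 7)^2 + (-1)*(n + 7) + (-5)
(n + 7)^2 = n^2 + 14n + 49
Expand and combine: 3n^2 + 41n + 135


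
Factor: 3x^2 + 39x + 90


Roots satisfy r1 + r2 = -b/a = -13 and r1*r2 = c/a = 30.
So r1 = -3, r2 = -10.
3x^2 + 39x + 90 = 3(x - r1)(x - r2) = 3(x + 3)(x + 10)


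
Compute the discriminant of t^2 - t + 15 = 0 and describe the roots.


D = b^2 - 4ac = (-1)^2 - 4(1)(15) = 1 - 60 = -59
Since D < 0: two complex conjugate roots (no real roots)


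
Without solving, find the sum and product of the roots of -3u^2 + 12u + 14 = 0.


For au^2+bu+c=0: sum = -b/a, product = c/a.
a=-3, b=12, c=14
Sum = -(12)/-3 = 4
Product = (14)/-3 = -14/3


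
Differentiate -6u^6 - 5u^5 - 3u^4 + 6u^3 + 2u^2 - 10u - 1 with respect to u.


Apply the power rule term by term:
  d/du(-6u^6) = -36u^5
  d/du(-5u^5) = -25u^4
  d/du(-3u^4) = -12u^3
  d/du(6u^3) = 18u^2
  d/du(2u^2) = 4u
  d/du(-10u) = -10
  d/du(-1) = 0
p'(u) = -36u^5 - 25u^4 - 12u^3 + 18u^2 + 4u - 10


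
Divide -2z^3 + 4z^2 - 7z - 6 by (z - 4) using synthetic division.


Synthetic division with c = 4. Coefficients: -2, 4, -7, -6
Bring down -2.
  -2 * 4 = -8; -8 + 4 = -4
  -4 * 4 = -16; -16 - 7 = -23
  -23 * 4 = -92; -92 - 6 = -98
Quotient: -2z^2 - 4z - 23, Remainder: -98


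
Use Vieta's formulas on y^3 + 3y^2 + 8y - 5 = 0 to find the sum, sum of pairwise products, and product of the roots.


Monic cubic y^3+by^2+cy+d=0: sum=-b, pairwise sum=c, product=-d.
b=3, c=8, d=-5
r1+r2+r3 = -3
r1r2+r1r3+r2r3 = 8
r1r2r3 = 5


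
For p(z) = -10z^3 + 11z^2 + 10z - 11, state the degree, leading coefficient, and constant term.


Highest power of z is 3, with coefficient -10. Constant term is -11.
Degree = 3, leading coefficient = -10, constant term = -11


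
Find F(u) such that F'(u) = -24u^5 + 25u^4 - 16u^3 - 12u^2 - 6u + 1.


Reverse power rule on each term:
  ∫ -24u^5 du = -4u^6
  ∫ 25u^4 du = 5u^5
  ∫ -16u^3 du = -4u^4
  ∫ -12u^2 du = -4u^3
  ∫ -6u du = -3u^2
  ∫ 1 du = u
F(u) = -4u^6 + 5u^5 - 4u^4 - 4u^3 - 3u^2 + u + C


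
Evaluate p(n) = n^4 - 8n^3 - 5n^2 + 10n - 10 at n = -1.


Using direct substitution:
  1 * (-1)^4 = 1
  -8 * (-1)^3 = 8
  -5 * (-1)^2 = -5
  10 * (-1)^1 = -10
  constant: -10
Sum = 1 + 8 - 5 - 10 - 10 = -16


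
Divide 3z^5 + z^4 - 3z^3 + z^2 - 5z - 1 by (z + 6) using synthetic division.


Synthetic division with c = -6. Coefficients: 3, 1, -3, 1, -5, -1
Bring down 3.
  3 * -6 = -18; -18 + 1 = -17
  -17 * -6 = 102; 102 - 3 = 99
  99 * -6 = -594; -594 + 1 = -593
  -593 * -6 = 3558; 3558 - 5 = 3553
  3553 * -6 = -21318; -21318 - 1 = -21319
Quotient: 3z^4 - 17z^3 + 99z^2 - 593z + 3553, Remainder: -21319


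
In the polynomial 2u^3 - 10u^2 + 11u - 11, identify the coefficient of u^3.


Read off the coefficient of u^3: 2
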